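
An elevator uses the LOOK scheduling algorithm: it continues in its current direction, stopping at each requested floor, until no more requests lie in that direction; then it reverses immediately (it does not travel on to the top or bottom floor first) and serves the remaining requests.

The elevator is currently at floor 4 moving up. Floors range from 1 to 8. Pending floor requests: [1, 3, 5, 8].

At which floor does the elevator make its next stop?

Current floor: 4, direction: up
Requests above: [5, 8]
Requests below: [1, 3]
Moving up and requests lie above → nearest above is min([5, 8]) = 5

Answer: 5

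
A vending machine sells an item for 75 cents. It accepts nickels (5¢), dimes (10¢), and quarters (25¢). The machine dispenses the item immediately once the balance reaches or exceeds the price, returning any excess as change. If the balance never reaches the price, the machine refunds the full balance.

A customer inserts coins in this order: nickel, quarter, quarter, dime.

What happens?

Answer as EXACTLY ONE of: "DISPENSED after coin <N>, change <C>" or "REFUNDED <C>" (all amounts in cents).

Answer: REFUNDED 65

Derivation:
Price: 75¢
Coin 1 (nickel, 5¢): balance = 5¢
Coin 2 (quarter, 25¢): balance = 30¢
Coin 3 (quarter, 25¢): balance = 55¢
Coin 4 (dime, 10¢): balance = 65¢
All coins inserted, balance 65¢ < price 75¢ → REFUND 65¢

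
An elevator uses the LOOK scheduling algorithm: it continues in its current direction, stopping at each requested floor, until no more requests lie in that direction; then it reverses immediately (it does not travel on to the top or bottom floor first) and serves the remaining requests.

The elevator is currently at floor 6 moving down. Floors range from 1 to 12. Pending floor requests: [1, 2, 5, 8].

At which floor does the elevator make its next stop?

Current floor: 6, direction: down
Requests above: [8]
Requests below: [1, 2, 5]
Moving down and requests lie below → nearest below is max([1, 2, 5]) = 5

Answer: 5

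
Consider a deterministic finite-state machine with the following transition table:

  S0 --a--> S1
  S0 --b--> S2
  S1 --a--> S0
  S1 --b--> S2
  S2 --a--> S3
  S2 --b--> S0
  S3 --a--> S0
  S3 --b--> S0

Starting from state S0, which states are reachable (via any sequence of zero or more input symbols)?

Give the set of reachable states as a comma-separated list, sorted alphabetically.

BFS from S0:
  visit S0: S0--a-->S1 (new), S0--b-->S2 (new)
  visit S1: S1--a-->S0 (seen), S1--b-->S2 (seen)
  visit S2: S2--a-->S3 (new), S2--b-->S0 (seen)
  visit S3: S3--a-->S0 (seen), S3--b-->S0 (seen)

Answer: S0, S1, S2, S3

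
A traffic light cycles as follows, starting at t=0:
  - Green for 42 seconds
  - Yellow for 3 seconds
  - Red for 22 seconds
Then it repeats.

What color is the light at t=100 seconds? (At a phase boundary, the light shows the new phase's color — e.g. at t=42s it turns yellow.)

Cycle length = 42 + 3 + 22 = 67s
t = 100, phase_t = 100 mod 67 = 33
33 < 42 (green end) → GREEN

Answer: green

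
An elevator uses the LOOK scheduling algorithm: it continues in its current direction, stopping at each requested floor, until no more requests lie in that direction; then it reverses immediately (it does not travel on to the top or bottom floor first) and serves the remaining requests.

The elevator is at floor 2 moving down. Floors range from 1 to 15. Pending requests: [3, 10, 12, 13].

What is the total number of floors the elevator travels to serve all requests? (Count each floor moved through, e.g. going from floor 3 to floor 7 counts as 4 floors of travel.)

Start at floor 2 moving down, LOOK stop order: [3, 10, 12, 13]
  2 → 3: |3-2| = 1, total = 1
  3 → 10: |10-3| = 7, total = 8
  10 → 12: |12-10| = 2, total = 10
  12 → 13: |13-12| = 1, total = 11

Answer: 11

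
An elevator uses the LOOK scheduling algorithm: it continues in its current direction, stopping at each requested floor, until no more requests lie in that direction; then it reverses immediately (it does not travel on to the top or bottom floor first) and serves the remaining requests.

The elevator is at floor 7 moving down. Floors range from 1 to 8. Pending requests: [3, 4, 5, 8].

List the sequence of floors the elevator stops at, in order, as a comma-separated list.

Current: 7, moving DOWN
Serve below first (descending): [5, 4, 3]
Then reverse, serve above (ascending): [8]

Answer: 5, 4, 3, 8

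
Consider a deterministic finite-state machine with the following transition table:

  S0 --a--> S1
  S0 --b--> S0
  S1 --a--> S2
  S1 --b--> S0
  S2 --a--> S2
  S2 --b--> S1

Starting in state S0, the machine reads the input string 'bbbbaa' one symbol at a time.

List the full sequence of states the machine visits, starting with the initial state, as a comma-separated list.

Start: S0
  read 'b': S0 --b--> S0
  read 'b': S0 --b--> S0
  read 'b': S0 --b--> S0
  read 'b': S0 --b--> S0
  read 'a': S0 --a--> S1
  read 'a': S1 --a--> S2

Answer: S0, S0, S0, S0, S0, S1, S2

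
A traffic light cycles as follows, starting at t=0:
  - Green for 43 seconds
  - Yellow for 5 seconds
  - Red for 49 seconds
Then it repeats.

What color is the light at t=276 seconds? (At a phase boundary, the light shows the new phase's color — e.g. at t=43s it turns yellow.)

Cycle length = 43 + 5 + 49 = 97s
t = 276, phase_t = 276 mod 97 = 82
82 >= 48 → RED

Answer: red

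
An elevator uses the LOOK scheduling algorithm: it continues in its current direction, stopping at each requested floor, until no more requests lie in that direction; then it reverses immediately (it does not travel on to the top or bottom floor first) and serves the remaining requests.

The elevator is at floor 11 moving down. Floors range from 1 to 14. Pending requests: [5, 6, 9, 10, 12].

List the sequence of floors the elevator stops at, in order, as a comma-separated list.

Answer: 10, 9, 6, 5, 12

Derivation:
Current: 11, moving DOWN
Serve below first (descending): [10, 9, 6, 5]
Then reverse, serve above (ascending): [12]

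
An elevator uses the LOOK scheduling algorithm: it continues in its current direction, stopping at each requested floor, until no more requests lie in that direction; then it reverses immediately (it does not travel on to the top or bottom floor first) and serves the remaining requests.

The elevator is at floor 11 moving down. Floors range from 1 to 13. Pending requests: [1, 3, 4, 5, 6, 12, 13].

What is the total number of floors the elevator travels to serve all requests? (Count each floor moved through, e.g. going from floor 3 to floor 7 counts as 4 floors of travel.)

Answer: 22

Derivation:
Start at floor 11 moving down, LOOK stop order: [6, 5, 4, 3, 1, 12, 13]
  11 → 6: |6-11| = 5, total = 5
  6 → 5: |5-6| = 1, total = 6
  5 → 4: |4-5| = 1, total = 7
  4 → 3: |3-4| = 1, total = 8
  3 → 1: |1-3| = 2, total = 10
  1 → 12: |12-1| = 11, total = 21
  12 → 13: |13-12| = 1, total = 22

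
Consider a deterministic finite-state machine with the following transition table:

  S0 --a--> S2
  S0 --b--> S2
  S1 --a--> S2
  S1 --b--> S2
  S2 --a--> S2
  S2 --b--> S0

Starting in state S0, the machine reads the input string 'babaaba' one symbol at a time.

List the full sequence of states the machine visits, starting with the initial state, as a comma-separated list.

Start: S0
  read 'b': S0 --b--> S2
  read 'a': S2 --a--> S2
  read 'b': S2 --b--> S0
  read 'a': S0 --a--> S2
  read 'a': S2 --a--> S2
  read 'b': S2 --b--> S0
  read 'a': S0 --a--> S2

Answer: S0, S2, S2, S0, S2, S2, S0, S2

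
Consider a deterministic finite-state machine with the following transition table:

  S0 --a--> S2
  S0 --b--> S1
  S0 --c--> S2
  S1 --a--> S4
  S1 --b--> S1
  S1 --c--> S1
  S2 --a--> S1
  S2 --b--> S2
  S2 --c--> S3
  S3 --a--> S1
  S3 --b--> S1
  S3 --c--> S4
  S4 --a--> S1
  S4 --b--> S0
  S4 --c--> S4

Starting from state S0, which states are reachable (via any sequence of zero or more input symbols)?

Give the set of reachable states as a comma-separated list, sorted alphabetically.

BFS from S0:
  visit S0: S0--a-->S2 (new), S0--b-->S1 (new), S0--c-->S2 (seen)
  visit S2: S2--a-->S1 (seen), S2--b-->S2 (seen), S2--c-->S3 (new)
  visit S1: S1--a-->S4 (new), S1--b-->S1 (seen), S1--c-->S1 (seen)
  visit S3: S3--a-->S1 (seen), S3--b-->S1 (seen), S3--c-->S4 (seen)
  visit S4: S4--a-->S1 (seen), S4--b-->S0 (seen), S4--c-->S4 (seen)

Answer: S0, S1, S2, S3, S4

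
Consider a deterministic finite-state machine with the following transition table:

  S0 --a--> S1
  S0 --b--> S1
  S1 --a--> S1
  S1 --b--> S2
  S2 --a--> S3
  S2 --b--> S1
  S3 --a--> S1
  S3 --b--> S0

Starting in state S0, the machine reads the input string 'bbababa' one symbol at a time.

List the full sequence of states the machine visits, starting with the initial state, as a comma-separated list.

Answer: S0, S1, S2, S3, S0, S1, S2, S3

Derivation:
Start: S0
  read 'b': S0 --b--> S1
  read 'b': S1 --b--> S2
  read 'a': S2 --a--> S3
  read 'b': S3 --b--> S0
  read 'a': S0 --a--> S1
  read 'b': S1 --b--> S2
  read 'a': S2 --a--> S3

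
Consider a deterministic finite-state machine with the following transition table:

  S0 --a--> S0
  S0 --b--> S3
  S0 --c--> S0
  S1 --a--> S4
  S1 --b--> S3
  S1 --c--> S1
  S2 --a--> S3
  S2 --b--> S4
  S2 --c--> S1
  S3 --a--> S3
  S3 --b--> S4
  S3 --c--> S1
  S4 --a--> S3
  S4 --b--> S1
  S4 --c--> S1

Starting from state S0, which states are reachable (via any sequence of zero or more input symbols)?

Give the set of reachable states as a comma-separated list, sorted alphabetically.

Answer: S0, S1, S3, S4

Derivation:
BFS from S0:
  visit S0: S0--a-->S0 (seen), S0--b-->S3 (new), S0--c-->S0 (seen)
  visit S3: S3--a-->S3 (seen), S3--b-->S4 (new), S3--c-->S1 (new)
  visit S4: S4--a-->S3 (seen), S4--b-->S1 (seen), S4--c-->S1 (seen)
  visit S1: S1--a-->S4 (seen), S1--b-->S3 (seen), S1--c-->S1 (seen)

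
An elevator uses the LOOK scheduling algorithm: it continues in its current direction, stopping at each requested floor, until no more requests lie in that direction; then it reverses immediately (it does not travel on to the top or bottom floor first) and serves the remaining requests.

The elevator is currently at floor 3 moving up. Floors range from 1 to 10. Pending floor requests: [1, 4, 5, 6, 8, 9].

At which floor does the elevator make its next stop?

Current floor: 3, direction: up
Requests above: [4, 5, 6, 8, 9]
Requests below: [1]
Moving up and requests lie above → nearest above is min([4, 5, 6, 8, 9]) = 4

Answer: 4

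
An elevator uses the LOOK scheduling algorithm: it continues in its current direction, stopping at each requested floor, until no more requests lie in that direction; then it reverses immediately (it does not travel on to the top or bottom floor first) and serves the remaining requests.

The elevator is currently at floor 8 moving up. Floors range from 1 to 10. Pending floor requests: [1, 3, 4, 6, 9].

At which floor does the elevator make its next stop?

Answer: 9

Derivation:
Current floor: 8, direction: up
Requests above: [9]
Requests below: [1, 3, 4, 6]
Moving up and requests lie above → nearest above is min([9]) = 9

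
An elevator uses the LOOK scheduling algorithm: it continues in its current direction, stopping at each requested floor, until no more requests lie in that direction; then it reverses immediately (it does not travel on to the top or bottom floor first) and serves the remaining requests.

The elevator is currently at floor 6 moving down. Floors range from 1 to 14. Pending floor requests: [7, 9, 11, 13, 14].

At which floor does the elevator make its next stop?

Current floor: 6, direction: down
Requests above: [7, 9, 11, 13, 14]
Requests below: []
Moving down but no requests below → reverse; nearest above is min([7, 9, 11, 13, 14]) = 7

Answer: 7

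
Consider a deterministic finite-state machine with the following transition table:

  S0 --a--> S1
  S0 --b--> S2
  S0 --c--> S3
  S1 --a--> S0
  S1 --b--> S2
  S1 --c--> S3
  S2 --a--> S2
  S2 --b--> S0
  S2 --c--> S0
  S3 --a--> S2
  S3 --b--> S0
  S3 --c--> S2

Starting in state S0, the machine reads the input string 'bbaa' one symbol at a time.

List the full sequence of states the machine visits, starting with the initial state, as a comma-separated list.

Start: S0
  read 'b': S0 --b--> S2
  read 'b': S2 --b--> S0
  read 'a': S0 --a--> S1
  read 'a': S1 --a--> S0

Answer: S0, S2, S0, S1, S0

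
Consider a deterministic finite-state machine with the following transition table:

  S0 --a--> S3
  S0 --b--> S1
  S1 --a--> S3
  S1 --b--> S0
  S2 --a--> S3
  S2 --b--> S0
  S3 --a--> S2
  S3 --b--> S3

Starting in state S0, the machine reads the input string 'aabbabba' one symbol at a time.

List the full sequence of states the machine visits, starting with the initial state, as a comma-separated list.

Start: S0
  read 'a': S0 --a--> S3
  read 'a': S3 --a--> S2
  read 'b': S2 --b--> S0
  read 'b': S0 --b--> S1
  read 'a': S1 --a--> S3
  read 'b': S3 --b--> S3
  read 'b': S3 --b--> S3
  read 'a': S3 --a--> S2

Answer: S0, S3, S2, S0, S1, S3, S3, S3, S2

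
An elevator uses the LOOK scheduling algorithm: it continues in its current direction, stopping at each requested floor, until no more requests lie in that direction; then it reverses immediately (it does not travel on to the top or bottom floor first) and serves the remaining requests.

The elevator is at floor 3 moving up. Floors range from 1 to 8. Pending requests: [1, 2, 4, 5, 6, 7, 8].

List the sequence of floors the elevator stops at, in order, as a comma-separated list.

Answer: 4, 5, 6, 7, 8, 2, 1

Derivation:
Current: 3, moving UP
Serve above first (ascending): [4, 5, 6, 7, 8]
Then reverse, serve below (descending): [2, 1]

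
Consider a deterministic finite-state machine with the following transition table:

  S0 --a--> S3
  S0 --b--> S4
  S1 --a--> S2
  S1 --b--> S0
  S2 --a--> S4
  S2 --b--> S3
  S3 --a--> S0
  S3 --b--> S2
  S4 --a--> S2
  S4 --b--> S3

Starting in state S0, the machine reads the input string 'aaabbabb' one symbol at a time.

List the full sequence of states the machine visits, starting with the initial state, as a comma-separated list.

Start: S0
  read 'a': S0 --a--> S3
  read 'a': S3 --a--> S0
  read 'a': S0 --a--> S3
  read 'b': S3 --b--> S2
  read 'b': S2 --b--> S3
  read 'a': S3 --a--> S0
  read 'b': S0 --b--> S4
  read 'b': S4 --b--> S3

Answer: S0, S3, S0, S3, S2, S3, S0, S4, S3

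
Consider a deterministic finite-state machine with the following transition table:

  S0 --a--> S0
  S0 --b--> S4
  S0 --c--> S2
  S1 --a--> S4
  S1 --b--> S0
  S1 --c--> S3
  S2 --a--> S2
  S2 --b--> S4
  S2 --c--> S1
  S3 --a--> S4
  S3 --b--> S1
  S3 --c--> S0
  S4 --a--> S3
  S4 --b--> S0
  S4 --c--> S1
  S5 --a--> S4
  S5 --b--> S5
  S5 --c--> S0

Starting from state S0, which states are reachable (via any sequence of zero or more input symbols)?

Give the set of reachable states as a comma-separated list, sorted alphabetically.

BFS from S0:
  visit S0: S0--a-->S0 (seen), S0--b-->S4 (new), S0--c-->S2 (new)
  visit S4: S4--a-->S3 (new), S4--b-->S0 (seen), S4--c-->S1 (new)
  visit S2: S2--a-->S2 (seen), S2--b-->S4 (seen), S2--c-->S1 (seen)
  visit S3: S3--a-->S4 (seen), S3--b-->S1 (seen), S3--c-->S0 (seen)
  visit S1: S1--a-->S4 (seen), S1--b-->S0 (seen), S1--c-->S3 (seen)

Answer: S0, S1, S2, S3, S4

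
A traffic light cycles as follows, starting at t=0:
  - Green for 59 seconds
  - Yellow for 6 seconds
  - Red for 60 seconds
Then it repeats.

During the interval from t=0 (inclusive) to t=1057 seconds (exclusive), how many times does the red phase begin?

Answer: 8

Derivation:
Cycle = 59+6+60 = 125s
red phase starts at t = k*125 + 65 for k=0,1,2,...
Need k*125+65 < 1057 → k < 7.936
k ∈ {0, ..., 7} → 8 starts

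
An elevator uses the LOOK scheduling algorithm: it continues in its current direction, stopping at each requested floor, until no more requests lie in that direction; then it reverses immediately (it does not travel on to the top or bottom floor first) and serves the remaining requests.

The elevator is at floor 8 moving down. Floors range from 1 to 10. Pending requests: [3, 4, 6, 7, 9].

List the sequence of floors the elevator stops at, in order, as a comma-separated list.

Answer: 7, 6, 4, 3, 9

Derivation:
Current: 8, moving DOWN
Serve below first (descending): [7, 6, 4, 3]
Then reverse, serve above (ascending): [9]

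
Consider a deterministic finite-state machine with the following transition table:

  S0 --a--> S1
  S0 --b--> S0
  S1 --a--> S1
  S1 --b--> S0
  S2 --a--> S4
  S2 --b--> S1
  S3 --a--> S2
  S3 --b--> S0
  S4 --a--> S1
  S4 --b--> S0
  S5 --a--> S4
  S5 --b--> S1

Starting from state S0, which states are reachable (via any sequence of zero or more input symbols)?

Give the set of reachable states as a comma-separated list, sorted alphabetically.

Answer: S0, S1

Derivation:
BFS from S0:
  visit S0: S0--a-->S1 (new), S0--b-->S0 (seen)
  visit S1: S1--a-->S1 (seen), S1--b-->S0 (seen)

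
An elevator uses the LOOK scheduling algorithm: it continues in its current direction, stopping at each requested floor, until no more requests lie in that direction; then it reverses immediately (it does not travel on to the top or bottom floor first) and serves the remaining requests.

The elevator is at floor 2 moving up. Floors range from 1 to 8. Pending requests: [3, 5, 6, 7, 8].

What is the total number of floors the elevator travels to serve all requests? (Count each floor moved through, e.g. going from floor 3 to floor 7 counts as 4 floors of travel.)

Answer: 6

Derivation:
Start at floor 2 moving up, LOOK stop order: [3, 5, 6, 7, 8]
  2 → 3: |3-2| = 1, total = 1
  3 → 5: |5-3| = 2, total = 3
  5 → 6: |6-5| = 1, total = 4
  6 → 7: |7-6| = 1, total = 5
  7 → 8: |8-7| = 1, total = 6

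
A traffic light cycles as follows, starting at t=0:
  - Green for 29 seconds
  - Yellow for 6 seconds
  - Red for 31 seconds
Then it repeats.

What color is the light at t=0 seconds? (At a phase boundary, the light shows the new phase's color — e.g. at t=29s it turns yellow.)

Cycle length = 29 + 6 + 31 = 66s
t = 0, phase_t = 0 mod 66 = 0
0 < 29 (green end) → GREEN

Answer: green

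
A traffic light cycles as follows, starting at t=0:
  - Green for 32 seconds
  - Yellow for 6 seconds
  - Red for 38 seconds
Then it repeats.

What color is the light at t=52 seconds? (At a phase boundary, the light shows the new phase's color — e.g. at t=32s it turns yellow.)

Cycle length = 32 + 6 + 38 = 76s
t = 52, phase_t = 52 mod 76 = 52
52 >= 38 → RED

Answer: red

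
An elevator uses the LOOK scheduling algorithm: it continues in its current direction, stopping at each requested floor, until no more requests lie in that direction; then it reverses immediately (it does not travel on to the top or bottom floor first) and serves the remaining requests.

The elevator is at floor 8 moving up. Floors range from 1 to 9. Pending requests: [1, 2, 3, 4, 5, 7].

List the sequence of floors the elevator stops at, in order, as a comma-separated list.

Current: 8, moving UP
Serve above first (ascending): []
Then reverse, serve below (descending): [7, 5, 4, 3, 2, 1]

Answer: 7, 5, 4, 3, 2, 1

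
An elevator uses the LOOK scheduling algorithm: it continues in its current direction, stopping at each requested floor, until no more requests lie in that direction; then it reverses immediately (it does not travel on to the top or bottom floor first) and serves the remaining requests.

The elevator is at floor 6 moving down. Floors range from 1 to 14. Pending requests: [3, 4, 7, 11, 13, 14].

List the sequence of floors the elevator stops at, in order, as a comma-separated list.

Answer: 4, 3, 7, 11, 13, 14

Derivation:
Current: 6, moving DOWN
Serve below first (descending): [4, 3]
Then reverse, serve above (ascending): [7, 11, 13, 14]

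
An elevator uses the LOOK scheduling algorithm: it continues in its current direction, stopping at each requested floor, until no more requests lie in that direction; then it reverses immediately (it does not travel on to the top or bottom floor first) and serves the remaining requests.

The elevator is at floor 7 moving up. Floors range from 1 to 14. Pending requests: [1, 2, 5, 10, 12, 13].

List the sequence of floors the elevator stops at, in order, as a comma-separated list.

Current: 7, moving UP
Serve above first (ascending): [10, 12, 13]
Then reverse, serve below (descending): [5, 2, 1]

Answer: 10, 12, 13, 5, 2, 1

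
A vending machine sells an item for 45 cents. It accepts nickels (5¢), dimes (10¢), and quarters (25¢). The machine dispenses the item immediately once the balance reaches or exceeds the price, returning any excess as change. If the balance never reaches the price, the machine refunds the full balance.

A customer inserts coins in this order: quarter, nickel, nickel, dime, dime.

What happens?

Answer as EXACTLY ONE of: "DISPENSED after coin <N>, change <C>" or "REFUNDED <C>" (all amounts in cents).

Price: 45¢
Coin 1 (quarter, 25¢): balance = 25¢
Coin 2 (nickel, 5¢): balance = 30¢
Coin 3 (nickel, 5¢): balance = 35¢
Coin 4 (dime, 10¢): balance = 45¢
  → balance >= price → DISPENSE, change = 45 - 45 = 0¢

Answer: DISPENSED after coin 4, change 0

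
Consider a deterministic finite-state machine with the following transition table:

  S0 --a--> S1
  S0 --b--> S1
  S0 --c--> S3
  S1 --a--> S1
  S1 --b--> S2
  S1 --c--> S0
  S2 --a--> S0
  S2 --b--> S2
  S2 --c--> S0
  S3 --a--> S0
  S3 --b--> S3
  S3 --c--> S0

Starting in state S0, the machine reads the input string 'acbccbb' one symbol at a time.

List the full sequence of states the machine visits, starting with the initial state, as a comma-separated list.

Start: S0
  read 'a': S0 --a--> S1
  read 'c': S1 --c--> S0
  read 'b': S0 --b--> S1
  read 'c': S1 --c--> S0
  read 'c': S0 --c--> S3
  read 'b': S3 --b--> S3
  read 'b': S3 --b--> S3

Answer: S0, S1, S0, S1, S0, S3, S3, S3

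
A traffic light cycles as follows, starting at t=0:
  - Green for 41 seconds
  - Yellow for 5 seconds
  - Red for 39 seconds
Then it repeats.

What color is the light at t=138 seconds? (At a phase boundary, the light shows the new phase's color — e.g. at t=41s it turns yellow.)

Cycle length = 41 + 5 + 39 = 85s
t = 138, phase_t = 138 mod 85 = 53
53 >= 46 → RED

Answer: red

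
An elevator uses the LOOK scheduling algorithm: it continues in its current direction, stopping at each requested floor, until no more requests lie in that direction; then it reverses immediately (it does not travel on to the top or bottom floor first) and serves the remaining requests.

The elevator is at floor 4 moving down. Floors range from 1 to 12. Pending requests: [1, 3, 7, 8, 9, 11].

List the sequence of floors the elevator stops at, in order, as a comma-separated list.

Answer: 3, 1, 7, 8, 9, 11

Derivation:
Current: 4, moving DOWN
Serve below first (descending): [3, 1]
Then reverse, serve above (ascending): [7, 8, 9, 11]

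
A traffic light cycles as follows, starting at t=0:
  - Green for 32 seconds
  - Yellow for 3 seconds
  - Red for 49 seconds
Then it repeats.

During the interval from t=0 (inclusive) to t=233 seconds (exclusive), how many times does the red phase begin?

Answer: 3

Derivation:
Cycle = 32+3+49 = 84s
red phase starts at t = k*84 + 35 for k=0,1,2,...
Need k*84+35 < 233 → k < 2.357
k ∈ {0, ..., 2} → 3 starts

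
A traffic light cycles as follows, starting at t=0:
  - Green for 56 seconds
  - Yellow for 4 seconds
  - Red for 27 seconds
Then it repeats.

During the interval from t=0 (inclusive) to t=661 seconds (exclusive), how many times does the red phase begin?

Answer: 7

Derivation:
Cycle = 56+4+27 = 87s
red phase starts at t = k*87 + 60 for k=0,1,2,...
Need k*87+60 < 661 → k < 6.908
k ∈ {0, ..., 6} → 7 starts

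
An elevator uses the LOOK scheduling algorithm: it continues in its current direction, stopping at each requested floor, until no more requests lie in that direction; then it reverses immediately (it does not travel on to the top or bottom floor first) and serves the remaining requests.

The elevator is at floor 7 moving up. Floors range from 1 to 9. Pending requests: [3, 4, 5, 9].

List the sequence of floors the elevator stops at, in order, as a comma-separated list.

Answer: 9, 5, 4, 3

Derivation:
Current: 7, moving UP
Serve above first (ascending): [9]
Then reverse, serve below (descending): [5, 4, 3]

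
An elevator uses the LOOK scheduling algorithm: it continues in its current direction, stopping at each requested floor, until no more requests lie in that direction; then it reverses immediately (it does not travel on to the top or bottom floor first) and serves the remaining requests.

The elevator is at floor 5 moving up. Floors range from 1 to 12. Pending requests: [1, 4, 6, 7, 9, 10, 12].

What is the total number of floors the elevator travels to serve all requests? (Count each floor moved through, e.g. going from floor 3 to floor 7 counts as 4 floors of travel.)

Start at floor 5 moving up, LOOK stop order: [6, 7, 9, 10, 12, 4, 1]
  5 → 6: |6-5| = 1, total = 1
  6 → 7: |7-6| = 1, total = 2
  7 → 9: |9-7| = 2, total = 4
  9 → 10: |10-9| = 1, total = 5
  10 → 12: |12-10| = 2, total = 7
  12 → 4: |4-12| = 8, total = 15
  4 → 1: |1-4| = 3, total = 18

Answer: 18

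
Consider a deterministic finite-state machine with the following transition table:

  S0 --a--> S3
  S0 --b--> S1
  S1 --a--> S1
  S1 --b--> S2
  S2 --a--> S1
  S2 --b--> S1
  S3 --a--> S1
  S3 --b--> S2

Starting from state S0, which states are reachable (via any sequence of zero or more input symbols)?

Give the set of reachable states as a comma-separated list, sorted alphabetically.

BFS from S0:
  visit S0: S0--a-->S3 (new), S0--b-->S1 (new)
  visit S3: S3--a-->S1 (seen), S3--b-->S2 (new)
  visit S1: S1--a-->S1 (seen), S1--b-->S2 (seen)
  visit S2: S2--a-->S1 (seen), S2--b-->S1 (seen)

Answer: S0, S1, S2, S3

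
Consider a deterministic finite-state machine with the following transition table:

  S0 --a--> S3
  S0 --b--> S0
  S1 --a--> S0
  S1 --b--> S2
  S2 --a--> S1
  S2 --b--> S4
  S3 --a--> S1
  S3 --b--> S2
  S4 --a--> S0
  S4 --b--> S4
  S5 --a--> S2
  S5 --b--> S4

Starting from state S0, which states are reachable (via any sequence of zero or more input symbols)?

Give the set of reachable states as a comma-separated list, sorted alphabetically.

BFS from S0:
  visit S0: S0--a-->S3 (new), S0--b-->S0 (seen)
  visit S3: S3--a-->S1 (new), S3--b-->S2 (new)
  visit S1: S1--a-->S0 (seen), S1--b-->S2 (seen)
  visit S2: S2--a-->S1 (seen), S2--b-->S4 (new)
  visit S4: S4--a-->S0 (seen), S4--b-->S4 (seen)

Answer: S0, S1, S2, S3, S4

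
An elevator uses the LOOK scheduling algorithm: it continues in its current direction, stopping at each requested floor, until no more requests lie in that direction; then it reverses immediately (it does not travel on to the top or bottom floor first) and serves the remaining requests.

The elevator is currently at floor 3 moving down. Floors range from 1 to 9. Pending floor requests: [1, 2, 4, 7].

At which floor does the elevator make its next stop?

Current floor: 3, direction: down
Requests above: [4, 7]
Requests below: [1, 2]
Moving down and requests lie below → nearest below is max([1, 2]) = 2

Answer: 2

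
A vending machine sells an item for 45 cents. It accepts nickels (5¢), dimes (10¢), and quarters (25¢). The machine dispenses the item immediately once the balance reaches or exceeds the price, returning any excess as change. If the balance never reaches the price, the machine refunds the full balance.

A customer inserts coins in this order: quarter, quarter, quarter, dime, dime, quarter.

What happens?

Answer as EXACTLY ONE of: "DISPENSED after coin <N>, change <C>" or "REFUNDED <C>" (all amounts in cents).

Price: 45¢
Coin 1 (quarter, 25¢): balance = 25¢
Coin 2 (quarter, 25¢): balance = 50¢
  → balance >= price → DISPENSE, change = 50 - 45 = 5¢

Answer: DISPENSED after coin 2, change 5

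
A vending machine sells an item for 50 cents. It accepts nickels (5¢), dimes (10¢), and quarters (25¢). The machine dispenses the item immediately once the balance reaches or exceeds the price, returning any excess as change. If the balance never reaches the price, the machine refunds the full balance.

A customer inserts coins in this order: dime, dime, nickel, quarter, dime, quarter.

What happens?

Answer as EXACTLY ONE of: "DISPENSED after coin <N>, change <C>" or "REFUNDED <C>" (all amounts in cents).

Price: 50¢
Coin 1 (dime, 10¢): balance = 10¢
Coin 2 (dime, 10¢): balance = 20¢
Coin 3 (nickel, 5¢): balance = 25¢
Coin 4 (quarter, 25¢): balance = 50¢
  → balance >= price → DISPENSE, change = 50 - 50 = 0¢

Answer: DISPENSED after coin 4, change 0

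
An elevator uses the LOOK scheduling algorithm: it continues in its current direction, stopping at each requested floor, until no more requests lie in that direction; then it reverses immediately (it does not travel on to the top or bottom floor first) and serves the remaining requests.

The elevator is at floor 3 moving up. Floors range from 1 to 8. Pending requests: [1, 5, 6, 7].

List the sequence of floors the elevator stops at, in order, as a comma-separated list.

Answer: 5, 6, 7, 1

Derivation:
Current: 3, moving UP
Serve above first (ascending): [5, 6, 7]
Then reverse, serve below (descending): [1]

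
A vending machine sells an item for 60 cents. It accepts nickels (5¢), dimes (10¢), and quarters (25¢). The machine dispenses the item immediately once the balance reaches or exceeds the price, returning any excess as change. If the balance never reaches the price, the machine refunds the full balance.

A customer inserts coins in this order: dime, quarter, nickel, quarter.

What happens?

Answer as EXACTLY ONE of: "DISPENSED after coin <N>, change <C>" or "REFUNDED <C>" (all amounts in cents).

Answer: DISPENSED after coin 4, change 5

Derivation:
Price: 60¢
Coin 1 (dime, 10¢): balance = 10¢
Coin 2 (quarter, 25¢): balance = 35¢
Coin 3 (nickel, 5¢): balance = 40¢
Coin 4 (quarter, 25¢): balance = 65¢
  → balance >= price → DISPENSE, change = 65 - 60 = 5¢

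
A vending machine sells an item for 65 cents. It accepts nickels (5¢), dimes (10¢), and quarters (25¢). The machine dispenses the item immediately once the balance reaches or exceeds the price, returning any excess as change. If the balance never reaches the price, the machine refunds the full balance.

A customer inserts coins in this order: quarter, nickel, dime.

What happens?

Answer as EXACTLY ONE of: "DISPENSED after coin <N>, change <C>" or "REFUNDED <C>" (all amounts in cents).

Price: 65¢
Coin 1 (quarter, 25¢): balance = 25¢
Coin 2 (nickel, 5¢): balance = 30¢
Coin 3 (dime, 10¢): balance = 40¢
All coins inserted, balance 40¢ < price 65¢ → REFUND 40¢

Answer: REFUNDED 40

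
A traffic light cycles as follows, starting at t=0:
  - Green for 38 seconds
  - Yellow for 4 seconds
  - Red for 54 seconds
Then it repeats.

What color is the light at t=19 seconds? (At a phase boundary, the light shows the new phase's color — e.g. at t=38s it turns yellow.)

Cycle length = 38 + 4 + 54 = 96s
t = 19, phase_t = 19 mod 96 = 19
19 < 38 (green end) → GREEN

Answer: green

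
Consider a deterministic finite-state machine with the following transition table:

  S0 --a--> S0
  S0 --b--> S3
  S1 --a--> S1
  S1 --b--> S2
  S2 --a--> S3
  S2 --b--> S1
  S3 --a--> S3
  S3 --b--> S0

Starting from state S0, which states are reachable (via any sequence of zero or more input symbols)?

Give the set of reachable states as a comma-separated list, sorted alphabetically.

BFS from S0:
  visit S0: S0--a-->S0 (seen), S0--b-->S3 (new)
  visit S3: S3--a-->S3 (seen), S3--b-->S0 (seen)

Answer: S0, S3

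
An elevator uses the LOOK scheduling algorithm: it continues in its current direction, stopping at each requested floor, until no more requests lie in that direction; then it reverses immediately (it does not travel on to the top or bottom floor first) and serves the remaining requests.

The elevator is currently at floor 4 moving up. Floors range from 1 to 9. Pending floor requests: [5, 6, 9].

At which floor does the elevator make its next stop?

Answer: 5

Derivation:
Current floor: 4, direction: up
Requests above: [5, 6, 9]
Requests below: []
Moving up and requests lie above → nearest above is min([5, 6, 9]) = 5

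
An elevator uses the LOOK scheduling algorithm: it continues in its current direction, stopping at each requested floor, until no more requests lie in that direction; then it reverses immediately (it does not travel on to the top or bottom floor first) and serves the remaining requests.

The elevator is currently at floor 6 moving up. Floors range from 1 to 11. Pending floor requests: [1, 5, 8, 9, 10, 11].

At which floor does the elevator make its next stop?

Current floor: 6, direction: up
Requests above: [8, 9, 10, 11]
Requests below: [1, 5]
Moving up and requests lie above → nearest above is min([8, 9, 10, 11]) = 8

Answer: 8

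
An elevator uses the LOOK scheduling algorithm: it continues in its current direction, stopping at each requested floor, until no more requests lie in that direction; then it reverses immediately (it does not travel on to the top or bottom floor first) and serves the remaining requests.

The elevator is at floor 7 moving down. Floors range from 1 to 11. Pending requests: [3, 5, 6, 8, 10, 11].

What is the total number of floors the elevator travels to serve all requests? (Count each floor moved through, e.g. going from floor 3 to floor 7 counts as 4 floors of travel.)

Answer: 12

Derivation:
Start at floor 7 moving down, LOOK stop order: [6, 5, 3, 8, 10, 11]
  7 → 6: |6-7| = 1, total = 1
  6 → 5: |5-6| = 1, total = 2
  5 → 3: |3-5| = 2, total = 4
  3 → 8: |8-3| = 5, total = 9
  8 → 10: |10-8| = 2, total = 11
  10 → 11: |11-10| = 1, total = 12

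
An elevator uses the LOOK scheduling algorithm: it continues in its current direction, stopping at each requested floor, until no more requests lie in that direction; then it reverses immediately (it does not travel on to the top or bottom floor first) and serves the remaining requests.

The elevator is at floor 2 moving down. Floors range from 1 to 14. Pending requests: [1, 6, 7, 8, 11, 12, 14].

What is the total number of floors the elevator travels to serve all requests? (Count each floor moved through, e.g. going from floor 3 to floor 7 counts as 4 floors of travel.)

Start at floor 2 moving down, LOOK stop order: [1, 6, 7, 8, 11, 12, 14]
  2 → 1: |1-2| = 1, total = 1
  1 → 6: |6-1| = 5, total = 6
  6 → 7: |7-6| = 1, total = 7
  7 → 8: |8-7| = 1, total = 8
  8 → 11: |11-8| = 3, total = 11
  11 → 12: |12-11| = 1, total = 12
  12 → 14: |14-12| = 2, total = 14

Answer: 14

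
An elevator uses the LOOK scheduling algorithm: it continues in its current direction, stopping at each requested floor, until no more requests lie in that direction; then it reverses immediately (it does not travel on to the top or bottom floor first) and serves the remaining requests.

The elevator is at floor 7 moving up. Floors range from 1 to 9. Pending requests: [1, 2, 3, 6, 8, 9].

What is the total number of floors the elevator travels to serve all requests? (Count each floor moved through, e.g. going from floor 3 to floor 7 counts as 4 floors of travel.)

Answer: 10

Derivation:
Start at floor 7 moving up, LOOK stop order: [8, 9, 6, 3, 2, 1]
  7 → 8: |8-7| = 1, total = 1
  8 → 9: |9-8| = 1, total = 2
  9 → 6: |6-9| = 3, total = 5
  6 → 3: |3-6| = 3, total = 8
  3 → 2: |2-3| = 1, total = 9
  2 → 1: |1-2| = 1, total = 10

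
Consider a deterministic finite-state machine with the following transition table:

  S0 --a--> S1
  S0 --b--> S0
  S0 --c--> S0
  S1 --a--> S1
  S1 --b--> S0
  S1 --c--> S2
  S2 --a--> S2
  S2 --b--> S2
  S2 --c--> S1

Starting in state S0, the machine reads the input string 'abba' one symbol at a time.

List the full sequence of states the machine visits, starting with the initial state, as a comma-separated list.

Start: S0
  read 'a': S0 --a--> S1
  read 'b': S1 --b--> S0
  read 'b': S0 --b--> S0
  read 'a': S0 --a--> S1

Answer: S0, S1, S0, S0, S1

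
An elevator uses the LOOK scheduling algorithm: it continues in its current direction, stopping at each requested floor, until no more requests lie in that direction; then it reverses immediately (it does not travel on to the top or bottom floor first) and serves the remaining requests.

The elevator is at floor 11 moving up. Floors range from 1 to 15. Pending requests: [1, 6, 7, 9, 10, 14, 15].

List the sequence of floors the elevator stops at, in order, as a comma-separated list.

Current: 11, moving UP
Serve above first (ascending): [14, 15]
Then reverse, serve below (descending): [10, 9, 7, 6, 1]

Answer: 14, 15, 10, 9, 7, 6, 1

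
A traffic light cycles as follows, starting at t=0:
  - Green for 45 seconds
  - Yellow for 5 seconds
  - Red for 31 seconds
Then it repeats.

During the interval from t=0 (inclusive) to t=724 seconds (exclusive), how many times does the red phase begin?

Answer: 9

Derivation:
Cycle = 45+5+31 = 81s
red phase starts at t = k*81 + 50 for k=0,1,2,...
Need k*81+50 < 724 → k < 8.321
k ∈ {0, ..., 8} → 9 starts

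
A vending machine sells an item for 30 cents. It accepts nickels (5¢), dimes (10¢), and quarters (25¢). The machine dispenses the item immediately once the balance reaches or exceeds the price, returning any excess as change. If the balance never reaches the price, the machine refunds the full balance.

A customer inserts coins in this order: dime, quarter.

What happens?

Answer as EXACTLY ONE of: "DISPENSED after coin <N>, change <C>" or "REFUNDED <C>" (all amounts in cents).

Answer: DISPENSED after coin 2, change 5

Derivation:
Price: 30¢
Coin 1 (dime, 10¢): balance = 10¢
Coin 2 (quarter, 25¢): balance = 35¢
  → balance >= price → DISPENSE, change = 35 - 30 = 5¢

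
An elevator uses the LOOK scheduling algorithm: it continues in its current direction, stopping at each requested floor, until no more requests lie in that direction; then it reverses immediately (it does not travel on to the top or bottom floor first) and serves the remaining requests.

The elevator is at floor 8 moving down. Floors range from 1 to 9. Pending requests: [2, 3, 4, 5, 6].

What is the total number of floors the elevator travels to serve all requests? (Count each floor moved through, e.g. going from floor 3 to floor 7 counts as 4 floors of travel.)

Answer: 6

Derivation:
Start at floor 8 moving down, LOOK stop order: [6, 5, 4, 3, 2]
  8 → 6: |6-8| = 2, total = 2
  6 → 5: |5-6| = 1, total = 3
  5 → 4: |4-5| = 1, total = 4
  4 → 3: |3-4| = 1, total = 5
  3 → 2: |2-3| = 1, total = 6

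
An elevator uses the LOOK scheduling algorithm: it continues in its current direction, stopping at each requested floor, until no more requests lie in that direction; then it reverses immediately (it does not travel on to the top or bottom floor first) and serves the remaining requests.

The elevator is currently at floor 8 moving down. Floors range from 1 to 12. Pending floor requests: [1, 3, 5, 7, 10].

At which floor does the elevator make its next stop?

Current floor: 8, direction: down
Requests above: [10]
Requests below: [1, 3, 5, 7]
Moving down and requests lie below → nearest below is max([1, 3, 5, 7]) = 7

Answer: 7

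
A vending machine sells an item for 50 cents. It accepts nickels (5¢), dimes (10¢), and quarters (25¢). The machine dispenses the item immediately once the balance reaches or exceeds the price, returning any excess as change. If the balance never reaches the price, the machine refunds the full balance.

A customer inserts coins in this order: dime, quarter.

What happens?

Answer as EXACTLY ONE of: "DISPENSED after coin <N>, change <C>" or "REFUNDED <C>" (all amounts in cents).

Price: 50¢
Coin 1 (dime, 10¢): balance = 10¢
Coin 2 (quarter, 25¢): balance = 35¢
All coins inserted, balance 35¢ < price 50¢ → REFUND 35¢

Answer: REFUNDED 35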